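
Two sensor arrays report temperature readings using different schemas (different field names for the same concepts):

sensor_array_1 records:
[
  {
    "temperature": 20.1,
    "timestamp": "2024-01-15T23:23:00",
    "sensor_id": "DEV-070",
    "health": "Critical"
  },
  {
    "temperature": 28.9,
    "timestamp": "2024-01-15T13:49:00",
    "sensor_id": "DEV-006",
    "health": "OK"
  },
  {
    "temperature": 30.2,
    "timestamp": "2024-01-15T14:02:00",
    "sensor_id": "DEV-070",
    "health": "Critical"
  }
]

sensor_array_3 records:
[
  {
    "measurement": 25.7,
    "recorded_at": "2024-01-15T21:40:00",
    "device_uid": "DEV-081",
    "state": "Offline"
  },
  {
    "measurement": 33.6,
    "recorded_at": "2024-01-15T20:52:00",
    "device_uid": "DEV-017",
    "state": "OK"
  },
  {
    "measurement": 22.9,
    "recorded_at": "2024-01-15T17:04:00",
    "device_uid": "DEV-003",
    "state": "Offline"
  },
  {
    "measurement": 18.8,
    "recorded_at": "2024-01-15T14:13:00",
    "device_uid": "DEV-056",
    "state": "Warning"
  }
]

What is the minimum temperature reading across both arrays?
18.8

Schema mapping: "temperature" (sensor_array_1) = "measurement" (sensor_array_3) = temperature reading

Minimum in sensor_array_1: 20.1
Minimum in sensor_array_3: 18.8

Overall minimum: min(20.1, 18.8) = 18.8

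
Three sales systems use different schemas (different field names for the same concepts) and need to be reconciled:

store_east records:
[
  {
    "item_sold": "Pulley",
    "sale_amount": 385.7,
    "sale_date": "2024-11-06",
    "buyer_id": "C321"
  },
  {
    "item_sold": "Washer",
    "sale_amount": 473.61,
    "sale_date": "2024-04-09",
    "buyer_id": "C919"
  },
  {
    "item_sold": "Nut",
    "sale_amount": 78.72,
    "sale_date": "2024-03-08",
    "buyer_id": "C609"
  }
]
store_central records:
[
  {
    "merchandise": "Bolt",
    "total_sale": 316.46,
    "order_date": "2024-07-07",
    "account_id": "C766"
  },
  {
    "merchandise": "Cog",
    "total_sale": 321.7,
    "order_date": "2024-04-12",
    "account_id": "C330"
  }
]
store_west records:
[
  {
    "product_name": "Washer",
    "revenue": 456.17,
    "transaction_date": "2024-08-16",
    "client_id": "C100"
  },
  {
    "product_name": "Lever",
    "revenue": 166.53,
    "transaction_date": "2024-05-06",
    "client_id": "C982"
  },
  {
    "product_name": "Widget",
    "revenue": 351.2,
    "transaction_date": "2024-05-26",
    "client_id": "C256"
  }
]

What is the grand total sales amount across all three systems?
2550.09

Schema reconciliation - all amount fields map to sale amount:

store_east (sale_amount): 938.03
store_central (total_sale): 638.16
store_west (revenue): 973.9

Grand total: 2550.09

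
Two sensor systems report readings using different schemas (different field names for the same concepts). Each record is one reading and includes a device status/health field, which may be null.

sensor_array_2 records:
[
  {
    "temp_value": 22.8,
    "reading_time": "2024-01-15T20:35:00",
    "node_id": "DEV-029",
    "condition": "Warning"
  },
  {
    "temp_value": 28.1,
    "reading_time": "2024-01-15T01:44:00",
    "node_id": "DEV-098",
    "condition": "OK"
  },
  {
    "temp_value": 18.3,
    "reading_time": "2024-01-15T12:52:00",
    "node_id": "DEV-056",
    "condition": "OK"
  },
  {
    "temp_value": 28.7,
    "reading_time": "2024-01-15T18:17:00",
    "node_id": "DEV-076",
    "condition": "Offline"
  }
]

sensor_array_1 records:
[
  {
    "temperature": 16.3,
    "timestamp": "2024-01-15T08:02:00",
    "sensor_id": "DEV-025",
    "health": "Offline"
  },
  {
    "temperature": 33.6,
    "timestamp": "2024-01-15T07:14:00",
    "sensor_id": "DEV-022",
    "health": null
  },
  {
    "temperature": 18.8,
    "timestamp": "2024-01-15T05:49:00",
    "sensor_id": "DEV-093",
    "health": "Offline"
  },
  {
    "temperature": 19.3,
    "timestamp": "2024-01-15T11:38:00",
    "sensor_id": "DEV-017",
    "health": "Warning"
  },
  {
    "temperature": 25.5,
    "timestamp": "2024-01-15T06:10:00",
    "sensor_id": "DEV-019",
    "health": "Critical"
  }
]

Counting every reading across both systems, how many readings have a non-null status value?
8

Schema mapping: "condition" (sensor_array_2) = "health" (sensor_array_1) = status

Non-null in sensor_array_2: 4
Non-null in sensor_array_1: 4

Total non-null: 4 + 4 = 8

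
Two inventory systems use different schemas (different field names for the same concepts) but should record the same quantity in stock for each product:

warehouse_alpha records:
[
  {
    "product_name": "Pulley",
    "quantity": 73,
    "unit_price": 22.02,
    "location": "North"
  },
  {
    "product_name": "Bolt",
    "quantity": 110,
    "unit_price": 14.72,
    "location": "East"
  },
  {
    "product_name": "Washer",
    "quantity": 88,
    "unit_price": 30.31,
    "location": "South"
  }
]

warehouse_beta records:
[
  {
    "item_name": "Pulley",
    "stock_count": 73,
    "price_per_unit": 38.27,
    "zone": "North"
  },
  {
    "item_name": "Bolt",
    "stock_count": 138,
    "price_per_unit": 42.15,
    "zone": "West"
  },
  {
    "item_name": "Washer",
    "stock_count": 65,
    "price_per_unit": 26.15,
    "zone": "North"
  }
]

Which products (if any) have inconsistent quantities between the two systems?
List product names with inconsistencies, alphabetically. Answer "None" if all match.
Bolt, Washer

Schema mappings:
- "product_name" (warehouse_alpha) = "item_name" (warehouse_beta) = product name
- "quantity" (warehouse_alpha) = "stock_count" (warehouse_beta) = quantity

Comparison:
  Pulley: 73 vs 73 - MATCH
  Bolt: 110 vs 138 - MISMATCH
  Washer: 88 vs 65 - MISMATCH

Products with inconsistencies: Bolt, Washer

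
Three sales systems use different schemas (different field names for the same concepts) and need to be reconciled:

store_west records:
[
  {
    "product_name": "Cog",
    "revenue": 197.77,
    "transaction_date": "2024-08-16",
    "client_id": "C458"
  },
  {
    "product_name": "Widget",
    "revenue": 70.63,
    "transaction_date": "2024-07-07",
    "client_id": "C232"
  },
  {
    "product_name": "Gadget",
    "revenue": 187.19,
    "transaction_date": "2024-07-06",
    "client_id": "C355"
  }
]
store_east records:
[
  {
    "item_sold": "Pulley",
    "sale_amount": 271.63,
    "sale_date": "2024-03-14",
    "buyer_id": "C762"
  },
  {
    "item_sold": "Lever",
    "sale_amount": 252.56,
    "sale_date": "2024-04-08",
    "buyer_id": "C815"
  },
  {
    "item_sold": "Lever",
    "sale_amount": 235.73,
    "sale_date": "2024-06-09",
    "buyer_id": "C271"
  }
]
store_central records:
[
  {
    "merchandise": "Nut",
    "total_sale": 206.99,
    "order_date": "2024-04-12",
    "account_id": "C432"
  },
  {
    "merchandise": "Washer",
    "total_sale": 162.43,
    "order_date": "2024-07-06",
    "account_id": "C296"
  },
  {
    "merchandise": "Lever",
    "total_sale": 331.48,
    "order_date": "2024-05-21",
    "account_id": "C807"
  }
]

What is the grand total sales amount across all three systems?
1916.41

Schema reconciliation - all amount fields map to sale amount:

store_west (revenue): 455.59
store_east (sale_amount): 759.92
store_central (total_sale): 700.9

Grand total: 1916.41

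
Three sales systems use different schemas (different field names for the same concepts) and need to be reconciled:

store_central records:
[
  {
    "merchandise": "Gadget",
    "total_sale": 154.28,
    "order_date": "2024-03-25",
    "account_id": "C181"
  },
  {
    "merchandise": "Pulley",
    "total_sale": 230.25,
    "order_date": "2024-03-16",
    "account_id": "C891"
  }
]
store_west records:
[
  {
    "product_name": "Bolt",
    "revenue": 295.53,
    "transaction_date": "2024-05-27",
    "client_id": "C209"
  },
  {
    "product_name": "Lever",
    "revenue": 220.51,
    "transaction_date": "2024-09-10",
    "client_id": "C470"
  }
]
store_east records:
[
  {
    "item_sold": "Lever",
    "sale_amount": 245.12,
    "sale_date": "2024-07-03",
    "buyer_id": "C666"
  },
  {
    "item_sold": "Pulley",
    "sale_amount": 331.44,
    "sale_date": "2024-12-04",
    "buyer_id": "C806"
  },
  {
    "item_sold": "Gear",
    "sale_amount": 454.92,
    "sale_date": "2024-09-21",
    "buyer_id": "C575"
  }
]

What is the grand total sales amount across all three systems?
1932.05

Schema reconciliation - all amount fields map to sale amount:

store_central (total_sale): 384.53
store_west (revenue): 516.04
store_east (sale_amount): 1031.48

Grand total: 1932.05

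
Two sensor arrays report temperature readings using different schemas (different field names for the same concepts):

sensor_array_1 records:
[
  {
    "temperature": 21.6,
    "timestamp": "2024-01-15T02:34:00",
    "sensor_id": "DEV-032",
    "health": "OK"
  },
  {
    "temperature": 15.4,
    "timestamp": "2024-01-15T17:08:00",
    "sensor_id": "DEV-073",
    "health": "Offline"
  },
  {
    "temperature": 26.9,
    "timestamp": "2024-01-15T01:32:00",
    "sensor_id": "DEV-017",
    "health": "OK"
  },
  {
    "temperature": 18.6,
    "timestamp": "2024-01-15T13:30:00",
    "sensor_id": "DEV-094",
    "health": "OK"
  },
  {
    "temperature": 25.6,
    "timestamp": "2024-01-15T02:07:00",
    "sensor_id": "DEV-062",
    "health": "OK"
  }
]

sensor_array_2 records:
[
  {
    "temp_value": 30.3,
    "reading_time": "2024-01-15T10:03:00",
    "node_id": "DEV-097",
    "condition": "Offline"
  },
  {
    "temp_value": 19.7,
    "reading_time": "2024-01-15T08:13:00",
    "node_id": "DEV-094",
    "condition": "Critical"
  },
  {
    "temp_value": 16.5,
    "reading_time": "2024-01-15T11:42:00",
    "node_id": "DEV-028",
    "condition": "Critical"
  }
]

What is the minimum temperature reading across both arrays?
15.4

Schema mapping: "temperature" (sensor_array_1) = "temp_value" (sensor_array_2) = temperature reading

Minimum in sensor_array_1: 15.4
Minimum in sensor_array_2: 16.5

Overall minimum: min(15.4, 16.5) = 15.4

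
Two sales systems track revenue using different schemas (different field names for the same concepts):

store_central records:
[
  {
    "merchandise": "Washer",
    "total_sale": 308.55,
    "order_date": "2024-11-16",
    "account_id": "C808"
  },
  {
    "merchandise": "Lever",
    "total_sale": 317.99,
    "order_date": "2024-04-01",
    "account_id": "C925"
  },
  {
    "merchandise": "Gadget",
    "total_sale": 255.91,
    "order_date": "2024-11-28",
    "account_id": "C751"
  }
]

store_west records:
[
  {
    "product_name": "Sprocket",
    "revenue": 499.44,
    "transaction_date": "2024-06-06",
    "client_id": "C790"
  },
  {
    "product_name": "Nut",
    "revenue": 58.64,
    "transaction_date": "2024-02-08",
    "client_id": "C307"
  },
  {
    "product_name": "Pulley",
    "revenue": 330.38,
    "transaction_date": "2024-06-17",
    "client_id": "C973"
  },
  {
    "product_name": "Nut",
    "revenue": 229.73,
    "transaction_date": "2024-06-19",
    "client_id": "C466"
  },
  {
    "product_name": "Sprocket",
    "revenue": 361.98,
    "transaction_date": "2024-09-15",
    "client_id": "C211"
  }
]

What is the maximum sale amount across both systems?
499.44

Reconcile: "total_sale" (store_central) = "revenue" (store_west) = sale amount

Maximum in store_central: 317.99
Maximum in store_west: 499.44

Overall maximum: max(317.99, 499.44) = 499.44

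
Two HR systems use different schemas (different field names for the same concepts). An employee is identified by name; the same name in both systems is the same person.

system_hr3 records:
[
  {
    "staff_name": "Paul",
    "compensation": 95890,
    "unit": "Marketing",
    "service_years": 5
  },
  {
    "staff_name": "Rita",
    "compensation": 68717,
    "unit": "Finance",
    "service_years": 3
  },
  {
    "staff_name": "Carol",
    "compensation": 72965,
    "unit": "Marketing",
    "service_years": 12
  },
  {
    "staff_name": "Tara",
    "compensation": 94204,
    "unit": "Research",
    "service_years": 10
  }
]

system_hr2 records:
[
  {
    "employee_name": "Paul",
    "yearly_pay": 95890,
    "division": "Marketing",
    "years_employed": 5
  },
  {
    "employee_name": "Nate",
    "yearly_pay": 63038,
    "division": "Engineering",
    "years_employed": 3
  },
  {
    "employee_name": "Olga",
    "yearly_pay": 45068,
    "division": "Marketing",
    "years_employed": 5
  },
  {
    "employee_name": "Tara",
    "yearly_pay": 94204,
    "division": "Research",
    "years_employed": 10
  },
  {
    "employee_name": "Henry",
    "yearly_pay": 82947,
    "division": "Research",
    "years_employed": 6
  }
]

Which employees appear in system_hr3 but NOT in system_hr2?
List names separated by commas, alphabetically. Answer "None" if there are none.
Carol, Rita

Schema mapping: "staff_name" (system_hr3) = "employee_name" (system_hr2) = employee name

Names in system_hr3: ['Carol', 'Paul', 'Rita', 'Tara']
Names in system_hr2: ['Henry', 'Nate', 'Olga', 'Paul', 'Tara']

In system_hr3 but not system_hr2: ['Carol', 'Rita']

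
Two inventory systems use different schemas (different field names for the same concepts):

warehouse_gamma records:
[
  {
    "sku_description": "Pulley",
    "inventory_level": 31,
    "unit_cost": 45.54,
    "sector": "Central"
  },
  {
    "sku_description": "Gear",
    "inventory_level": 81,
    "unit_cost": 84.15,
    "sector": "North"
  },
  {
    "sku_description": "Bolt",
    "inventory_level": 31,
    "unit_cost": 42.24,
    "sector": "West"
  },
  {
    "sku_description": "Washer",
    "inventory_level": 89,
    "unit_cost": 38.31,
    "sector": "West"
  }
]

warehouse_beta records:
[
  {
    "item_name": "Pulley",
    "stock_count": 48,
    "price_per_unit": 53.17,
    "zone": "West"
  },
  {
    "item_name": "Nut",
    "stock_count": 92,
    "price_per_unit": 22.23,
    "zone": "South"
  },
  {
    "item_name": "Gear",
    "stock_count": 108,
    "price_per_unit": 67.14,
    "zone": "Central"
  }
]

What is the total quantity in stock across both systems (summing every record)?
480

To reconcile these schemas, identify the field holding the quantity in stock in each system:
1. In warehouse_gamma it is "inventory_level"
2. In warehouse_beta it is "stock_count"

From warehouse_gamma: 31 + 81 + 31 + 89 = 232
From warehouse_beta: 48 + 92 + 108 = 248

Total: 232 + 248 = 480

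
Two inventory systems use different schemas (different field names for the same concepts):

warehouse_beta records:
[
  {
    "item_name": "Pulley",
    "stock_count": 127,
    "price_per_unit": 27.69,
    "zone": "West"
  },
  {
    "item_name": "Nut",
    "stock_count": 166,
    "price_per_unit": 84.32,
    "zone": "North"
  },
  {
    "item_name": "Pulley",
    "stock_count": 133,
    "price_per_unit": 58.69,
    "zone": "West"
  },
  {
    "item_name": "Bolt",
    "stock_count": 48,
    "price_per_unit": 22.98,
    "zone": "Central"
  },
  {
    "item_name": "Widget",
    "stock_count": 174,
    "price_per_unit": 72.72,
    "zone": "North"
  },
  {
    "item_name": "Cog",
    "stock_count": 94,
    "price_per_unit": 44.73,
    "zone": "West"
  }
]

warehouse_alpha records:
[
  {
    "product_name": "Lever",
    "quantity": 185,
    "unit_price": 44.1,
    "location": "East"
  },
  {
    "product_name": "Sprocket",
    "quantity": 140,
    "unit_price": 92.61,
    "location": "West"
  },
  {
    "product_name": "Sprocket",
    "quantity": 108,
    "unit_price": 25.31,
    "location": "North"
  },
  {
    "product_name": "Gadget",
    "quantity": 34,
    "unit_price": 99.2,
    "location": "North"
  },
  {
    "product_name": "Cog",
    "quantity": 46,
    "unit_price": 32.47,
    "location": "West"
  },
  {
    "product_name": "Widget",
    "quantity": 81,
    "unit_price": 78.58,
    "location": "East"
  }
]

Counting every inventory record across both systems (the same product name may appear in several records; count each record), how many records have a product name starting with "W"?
2

Schema mapping: "item_name" (warehouse_beta) = "product_name" (warehouse_alpha) = product name

Records with product name starting with "W" in warehouse_beta: 1
Records with product name starting with "W" in warehouse_alpha: 1

Total: 1 + 1 = 2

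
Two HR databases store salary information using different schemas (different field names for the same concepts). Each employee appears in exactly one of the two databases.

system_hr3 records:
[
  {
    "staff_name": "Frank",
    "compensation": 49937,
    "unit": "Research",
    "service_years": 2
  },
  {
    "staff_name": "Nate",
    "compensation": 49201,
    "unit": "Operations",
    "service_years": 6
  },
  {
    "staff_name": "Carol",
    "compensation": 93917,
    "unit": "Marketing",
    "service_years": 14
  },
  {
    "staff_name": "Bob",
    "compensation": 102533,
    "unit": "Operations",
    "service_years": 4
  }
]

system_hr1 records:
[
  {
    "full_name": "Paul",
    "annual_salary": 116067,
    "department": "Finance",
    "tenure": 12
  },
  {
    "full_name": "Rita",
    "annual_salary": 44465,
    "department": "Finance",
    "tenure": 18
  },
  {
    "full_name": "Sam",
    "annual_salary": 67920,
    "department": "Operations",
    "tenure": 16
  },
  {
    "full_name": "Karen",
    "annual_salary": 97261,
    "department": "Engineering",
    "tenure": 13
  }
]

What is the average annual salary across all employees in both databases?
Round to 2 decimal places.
77662.63

Schema mapping: "compensation" (system_hr3) = "annual_salary" (system_hr1) = annual salary

All salaries: [49937, 49201, 93917, 102533, 116067, 44465, 67920, 97261]
Sum: 621301
Count: 8
Average: 621301 / 8 = 77662.63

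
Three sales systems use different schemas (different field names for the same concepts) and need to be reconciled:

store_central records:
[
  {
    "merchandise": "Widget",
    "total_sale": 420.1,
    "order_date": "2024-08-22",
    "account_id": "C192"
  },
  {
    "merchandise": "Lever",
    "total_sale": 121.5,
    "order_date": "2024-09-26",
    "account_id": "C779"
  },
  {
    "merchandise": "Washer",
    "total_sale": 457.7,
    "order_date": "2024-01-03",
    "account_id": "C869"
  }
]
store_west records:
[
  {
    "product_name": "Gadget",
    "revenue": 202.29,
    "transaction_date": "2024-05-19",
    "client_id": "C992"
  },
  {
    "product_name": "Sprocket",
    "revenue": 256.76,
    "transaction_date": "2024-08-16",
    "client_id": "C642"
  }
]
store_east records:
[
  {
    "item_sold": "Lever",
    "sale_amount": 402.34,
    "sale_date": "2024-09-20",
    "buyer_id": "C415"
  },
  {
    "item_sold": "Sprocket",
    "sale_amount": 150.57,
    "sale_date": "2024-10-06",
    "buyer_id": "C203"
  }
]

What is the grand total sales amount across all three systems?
2011.26

Schema reconciliation - all amount fields map to sale amount:

store_central (total_sale): 999.3
store_west (revenue): 459.05
store_east (sale_amount): 552.91

Grand total: 2011.26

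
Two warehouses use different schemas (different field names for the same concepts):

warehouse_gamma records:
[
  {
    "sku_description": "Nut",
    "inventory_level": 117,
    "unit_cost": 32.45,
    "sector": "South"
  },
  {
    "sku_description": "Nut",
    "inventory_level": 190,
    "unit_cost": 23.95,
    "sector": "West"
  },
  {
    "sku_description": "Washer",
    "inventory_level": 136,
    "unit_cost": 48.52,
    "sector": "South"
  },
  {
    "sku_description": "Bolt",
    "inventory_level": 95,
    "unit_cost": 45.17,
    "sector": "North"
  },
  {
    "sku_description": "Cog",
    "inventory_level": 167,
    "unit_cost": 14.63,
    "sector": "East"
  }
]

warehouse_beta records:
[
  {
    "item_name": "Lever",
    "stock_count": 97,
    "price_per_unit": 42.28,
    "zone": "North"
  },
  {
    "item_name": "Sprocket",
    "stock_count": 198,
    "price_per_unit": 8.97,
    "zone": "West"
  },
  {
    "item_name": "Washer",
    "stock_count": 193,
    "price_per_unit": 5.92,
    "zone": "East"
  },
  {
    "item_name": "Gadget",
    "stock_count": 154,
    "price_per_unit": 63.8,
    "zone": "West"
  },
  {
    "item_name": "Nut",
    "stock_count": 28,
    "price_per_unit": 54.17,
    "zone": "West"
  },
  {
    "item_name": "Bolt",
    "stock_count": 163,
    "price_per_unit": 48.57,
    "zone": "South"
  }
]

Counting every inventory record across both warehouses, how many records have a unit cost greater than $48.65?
2

Schema mapping: "unit_cost" (warehouse_gamma) = "price_per_unit" (warehouse_beta) = unit cost

Records > $48.65 in warehouse_gamma: 0
Records > $48.65 in warehouse_beta: 2

Total count: 0 + 2 = 2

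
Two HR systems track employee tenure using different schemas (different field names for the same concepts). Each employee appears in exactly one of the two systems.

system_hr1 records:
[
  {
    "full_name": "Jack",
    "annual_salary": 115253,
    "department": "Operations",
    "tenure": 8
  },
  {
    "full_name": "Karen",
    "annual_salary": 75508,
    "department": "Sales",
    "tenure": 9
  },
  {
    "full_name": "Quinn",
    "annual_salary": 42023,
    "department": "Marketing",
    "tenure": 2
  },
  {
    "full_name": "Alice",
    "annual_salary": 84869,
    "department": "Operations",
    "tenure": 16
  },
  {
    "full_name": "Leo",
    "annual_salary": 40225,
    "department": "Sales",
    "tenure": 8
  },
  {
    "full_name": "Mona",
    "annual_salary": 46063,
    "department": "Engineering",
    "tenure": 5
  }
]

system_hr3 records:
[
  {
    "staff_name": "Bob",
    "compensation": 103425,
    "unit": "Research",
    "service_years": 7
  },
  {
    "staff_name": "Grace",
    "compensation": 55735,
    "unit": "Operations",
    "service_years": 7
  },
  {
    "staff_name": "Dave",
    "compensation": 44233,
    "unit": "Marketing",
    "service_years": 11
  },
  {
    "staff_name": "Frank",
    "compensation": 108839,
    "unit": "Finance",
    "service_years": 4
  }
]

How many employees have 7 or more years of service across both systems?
7

Reconcile schemas: "tenure" (system_hr1) = "service_years" (system_hr3) = years of service

From system_hr1: 4 employees with >= 7 years
From system_hr3: 3 employees with >= 7 years

Total: 4 + 3 = 7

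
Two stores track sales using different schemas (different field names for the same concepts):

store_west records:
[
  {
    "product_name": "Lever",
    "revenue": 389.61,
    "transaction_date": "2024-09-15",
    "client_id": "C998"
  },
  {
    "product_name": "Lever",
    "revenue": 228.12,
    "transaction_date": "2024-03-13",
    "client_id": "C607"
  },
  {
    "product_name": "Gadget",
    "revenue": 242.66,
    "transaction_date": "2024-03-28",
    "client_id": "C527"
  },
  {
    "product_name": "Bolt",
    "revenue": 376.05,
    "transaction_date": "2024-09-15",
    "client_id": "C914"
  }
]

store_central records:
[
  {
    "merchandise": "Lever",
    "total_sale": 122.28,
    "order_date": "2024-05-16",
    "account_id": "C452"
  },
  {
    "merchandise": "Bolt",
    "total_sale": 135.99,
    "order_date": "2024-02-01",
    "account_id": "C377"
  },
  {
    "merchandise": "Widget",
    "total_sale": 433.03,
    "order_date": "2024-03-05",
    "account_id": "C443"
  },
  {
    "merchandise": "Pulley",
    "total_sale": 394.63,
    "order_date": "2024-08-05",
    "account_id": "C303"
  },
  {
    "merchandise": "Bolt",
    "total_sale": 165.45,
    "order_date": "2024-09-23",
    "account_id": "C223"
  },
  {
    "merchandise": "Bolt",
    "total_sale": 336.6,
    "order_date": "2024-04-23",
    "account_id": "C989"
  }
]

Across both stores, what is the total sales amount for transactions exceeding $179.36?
2400.7

Schema mapping: "revenue" (store_west) = "total_sale" (store_central) = sale amount

Sum of sales > $179.36 in store_west: 1236.44
Sum of sales > $179.36 in store_central: 1164.26

Total: 1236.44 + 1164.26 = 2400.7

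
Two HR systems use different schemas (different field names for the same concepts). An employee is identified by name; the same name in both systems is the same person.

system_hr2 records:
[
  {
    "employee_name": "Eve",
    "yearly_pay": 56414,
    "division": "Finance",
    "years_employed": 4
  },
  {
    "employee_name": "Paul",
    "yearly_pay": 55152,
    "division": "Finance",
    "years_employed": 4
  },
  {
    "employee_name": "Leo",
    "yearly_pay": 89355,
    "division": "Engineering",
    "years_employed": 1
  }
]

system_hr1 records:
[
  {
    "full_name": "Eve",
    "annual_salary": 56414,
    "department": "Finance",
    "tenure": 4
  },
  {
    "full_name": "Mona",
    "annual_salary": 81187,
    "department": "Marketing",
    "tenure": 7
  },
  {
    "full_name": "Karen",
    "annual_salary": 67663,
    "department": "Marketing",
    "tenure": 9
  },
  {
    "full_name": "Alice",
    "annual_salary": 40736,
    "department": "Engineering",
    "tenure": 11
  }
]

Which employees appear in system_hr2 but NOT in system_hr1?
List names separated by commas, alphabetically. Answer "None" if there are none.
Leo, Paul

Schema mapping: "employee_name" (system_hr2) = "full_name" (system_hr1) = employee name

Names in system_hr2: ['Eve', 'Leo', 'Paul']
Names in system_hr1: ['Alice', 'Eve', 'Karen', 'Mona']

In system_hr2 but not system_hr1: ['Leo', 'Paul']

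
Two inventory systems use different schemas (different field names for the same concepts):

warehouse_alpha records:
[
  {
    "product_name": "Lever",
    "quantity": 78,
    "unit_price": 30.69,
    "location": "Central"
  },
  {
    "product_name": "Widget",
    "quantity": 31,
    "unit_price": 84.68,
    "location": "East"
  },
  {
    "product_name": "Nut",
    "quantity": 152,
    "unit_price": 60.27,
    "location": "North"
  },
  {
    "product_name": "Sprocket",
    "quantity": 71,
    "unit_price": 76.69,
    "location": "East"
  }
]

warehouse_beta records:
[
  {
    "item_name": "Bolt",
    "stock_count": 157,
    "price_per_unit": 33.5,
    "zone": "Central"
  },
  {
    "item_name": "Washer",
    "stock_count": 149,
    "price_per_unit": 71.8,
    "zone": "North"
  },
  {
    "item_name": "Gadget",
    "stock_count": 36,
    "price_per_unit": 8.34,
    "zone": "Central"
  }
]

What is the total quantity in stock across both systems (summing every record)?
674

To reconcile these schemas, identify the field holding the quantity in stock in each system:
1. In warehouse_alpha it is "quantity"
2. In warehouse_beta it is "stock_count"

From warehouse_alpha: 78 + 31 + 152 + 71 = 332
From warehouse_beta: 157 + 149 + 36 = 342

Total: 332 + 342 = 674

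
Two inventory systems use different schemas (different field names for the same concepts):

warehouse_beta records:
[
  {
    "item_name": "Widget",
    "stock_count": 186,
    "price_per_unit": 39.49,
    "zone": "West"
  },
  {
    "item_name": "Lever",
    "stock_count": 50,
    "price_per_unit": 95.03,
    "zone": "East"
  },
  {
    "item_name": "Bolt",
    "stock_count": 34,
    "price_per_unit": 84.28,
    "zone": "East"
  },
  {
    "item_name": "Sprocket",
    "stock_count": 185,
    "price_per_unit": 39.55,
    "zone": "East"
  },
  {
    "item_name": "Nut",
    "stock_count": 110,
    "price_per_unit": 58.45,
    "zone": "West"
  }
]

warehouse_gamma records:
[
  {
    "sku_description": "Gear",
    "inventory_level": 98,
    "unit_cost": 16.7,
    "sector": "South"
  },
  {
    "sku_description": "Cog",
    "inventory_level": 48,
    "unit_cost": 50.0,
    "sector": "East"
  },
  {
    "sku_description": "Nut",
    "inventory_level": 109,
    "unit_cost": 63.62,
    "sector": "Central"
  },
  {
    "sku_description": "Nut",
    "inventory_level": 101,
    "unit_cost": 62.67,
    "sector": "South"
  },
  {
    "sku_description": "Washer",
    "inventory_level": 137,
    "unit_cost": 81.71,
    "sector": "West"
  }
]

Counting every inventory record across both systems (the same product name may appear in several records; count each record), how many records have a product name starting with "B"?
1

Schema mapping: "item_name" (warehouse_beta) = "sku_description" (warehouse_gamma) = product name

Records with product name starting with "B" in warehouse_beta: 1
Records with product name starting with "B" in warehouse_gamma: 0

Total: 1 + 0 = 1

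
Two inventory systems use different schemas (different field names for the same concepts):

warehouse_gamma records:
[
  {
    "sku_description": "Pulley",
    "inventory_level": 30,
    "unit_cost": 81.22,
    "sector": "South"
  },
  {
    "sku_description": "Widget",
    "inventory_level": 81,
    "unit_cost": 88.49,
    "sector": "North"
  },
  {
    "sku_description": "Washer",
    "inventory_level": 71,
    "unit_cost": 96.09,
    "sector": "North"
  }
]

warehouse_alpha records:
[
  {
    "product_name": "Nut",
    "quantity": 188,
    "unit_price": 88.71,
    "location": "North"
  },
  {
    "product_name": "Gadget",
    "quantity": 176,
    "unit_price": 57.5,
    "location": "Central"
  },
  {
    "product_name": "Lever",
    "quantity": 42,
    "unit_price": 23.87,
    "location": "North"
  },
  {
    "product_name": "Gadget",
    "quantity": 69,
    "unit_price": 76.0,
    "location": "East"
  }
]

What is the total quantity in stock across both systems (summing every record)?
657

To reconcile these schemas, identify the field holding the quantity in stock in each system:
1. In warehouse_gamma it is "inventory_level"
2. In warehouse_alpha it is "quantity"

From warehouse_gamma: 30 + 81 + 71 = 182
From warehouse_alpha: 188 + 176 + 42 + 69 = 475

Total: 182 + 475 = 657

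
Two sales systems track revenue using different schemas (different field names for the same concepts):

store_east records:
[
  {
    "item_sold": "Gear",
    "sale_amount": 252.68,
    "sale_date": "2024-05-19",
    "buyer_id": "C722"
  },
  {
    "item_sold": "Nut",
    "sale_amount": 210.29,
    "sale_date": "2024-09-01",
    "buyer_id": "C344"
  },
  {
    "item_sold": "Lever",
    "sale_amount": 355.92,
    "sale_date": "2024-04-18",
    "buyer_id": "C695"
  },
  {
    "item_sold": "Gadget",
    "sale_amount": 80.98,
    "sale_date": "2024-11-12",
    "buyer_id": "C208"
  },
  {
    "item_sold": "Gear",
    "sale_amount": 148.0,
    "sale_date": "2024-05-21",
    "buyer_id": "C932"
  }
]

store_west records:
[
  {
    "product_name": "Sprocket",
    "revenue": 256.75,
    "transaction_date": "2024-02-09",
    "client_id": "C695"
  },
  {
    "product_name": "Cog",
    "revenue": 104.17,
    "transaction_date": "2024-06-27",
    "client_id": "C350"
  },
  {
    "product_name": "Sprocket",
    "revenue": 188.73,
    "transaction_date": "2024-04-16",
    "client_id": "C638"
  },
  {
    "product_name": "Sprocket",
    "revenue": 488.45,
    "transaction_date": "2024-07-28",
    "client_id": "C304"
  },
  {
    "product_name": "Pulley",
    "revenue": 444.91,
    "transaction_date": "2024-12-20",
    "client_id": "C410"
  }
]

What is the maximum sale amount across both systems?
488.45

Reconcile: "sale_amount" (store_east) = "revenue" (store_west) = sale amount

Maximum in store_east: 355.92
Maximum in store_west: 488.45

Overall maximum: max(355.92, 488.45) = 488.45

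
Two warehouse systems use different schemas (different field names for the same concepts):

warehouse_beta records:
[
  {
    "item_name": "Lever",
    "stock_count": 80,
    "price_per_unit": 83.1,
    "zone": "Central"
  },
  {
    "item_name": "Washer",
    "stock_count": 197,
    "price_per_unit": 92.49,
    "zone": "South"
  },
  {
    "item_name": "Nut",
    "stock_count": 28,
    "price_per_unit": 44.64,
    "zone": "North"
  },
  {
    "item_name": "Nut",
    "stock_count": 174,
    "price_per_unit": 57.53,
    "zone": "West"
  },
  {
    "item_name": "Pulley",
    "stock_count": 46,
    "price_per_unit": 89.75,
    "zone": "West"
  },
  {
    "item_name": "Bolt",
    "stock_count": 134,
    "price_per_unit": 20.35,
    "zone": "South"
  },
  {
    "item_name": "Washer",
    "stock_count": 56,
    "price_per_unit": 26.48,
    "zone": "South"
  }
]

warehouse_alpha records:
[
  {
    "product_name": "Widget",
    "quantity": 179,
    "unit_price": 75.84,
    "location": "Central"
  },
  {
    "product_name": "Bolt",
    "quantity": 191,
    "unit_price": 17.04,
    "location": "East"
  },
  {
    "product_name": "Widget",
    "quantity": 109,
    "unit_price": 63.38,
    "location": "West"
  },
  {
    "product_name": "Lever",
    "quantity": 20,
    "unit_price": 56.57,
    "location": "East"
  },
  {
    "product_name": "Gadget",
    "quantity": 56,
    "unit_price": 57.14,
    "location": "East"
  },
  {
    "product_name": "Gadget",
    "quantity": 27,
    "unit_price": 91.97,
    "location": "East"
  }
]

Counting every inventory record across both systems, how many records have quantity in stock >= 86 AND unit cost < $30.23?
2

Schema mappings:
- "stock_count" (warehouse_beta) = "quantity" (warehouse_alpha) = quantity
- "price_per_unit" (warehouse_beta) = "unit_price" (warehouse_alpha) = unit cost

Records meeting both conditions in warehouse_beta: 1
Records meeting both conditions in warehouse_alpha: 1

Total: 1 + 1 = 2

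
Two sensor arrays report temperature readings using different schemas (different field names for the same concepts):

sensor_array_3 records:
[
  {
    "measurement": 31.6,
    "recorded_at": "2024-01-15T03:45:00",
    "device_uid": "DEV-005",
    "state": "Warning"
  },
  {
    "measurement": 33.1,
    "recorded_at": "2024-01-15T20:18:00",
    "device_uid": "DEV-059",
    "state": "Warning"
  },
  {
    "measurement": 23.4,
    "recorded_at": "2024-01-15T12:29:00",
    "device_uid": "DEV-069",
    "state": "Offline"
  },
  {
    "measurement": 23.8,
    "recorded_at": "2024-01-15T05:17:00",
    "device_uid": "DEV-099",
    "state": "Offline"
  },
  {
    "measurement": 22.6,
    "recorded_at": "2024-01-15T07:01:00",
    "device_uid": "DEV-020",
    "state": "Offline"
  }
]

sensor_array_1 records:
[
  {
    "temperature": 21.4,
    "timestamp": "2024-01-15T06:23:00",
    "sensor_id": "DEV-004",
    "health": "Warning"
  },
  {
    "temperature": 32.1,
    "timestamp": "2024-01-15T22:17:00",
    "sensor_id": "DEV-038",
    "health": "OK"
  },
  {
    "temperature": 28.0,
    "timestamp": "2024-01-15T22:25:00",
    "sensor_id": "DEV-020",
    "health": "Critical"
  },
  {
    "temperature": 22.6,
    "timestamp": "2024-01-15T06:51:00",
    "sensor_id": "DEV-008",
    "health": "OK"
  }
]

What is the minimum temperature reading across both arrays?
21.4

Schema mapping: "measurement" (sensor_array_3) = "temperature" (sensor_array_1) = temperature reading

Minimum in sensor_array_3: 22.6
Minimum in sensor_array_1: 21.4

Overall minimum: min(22.6, 21.4) = 21.4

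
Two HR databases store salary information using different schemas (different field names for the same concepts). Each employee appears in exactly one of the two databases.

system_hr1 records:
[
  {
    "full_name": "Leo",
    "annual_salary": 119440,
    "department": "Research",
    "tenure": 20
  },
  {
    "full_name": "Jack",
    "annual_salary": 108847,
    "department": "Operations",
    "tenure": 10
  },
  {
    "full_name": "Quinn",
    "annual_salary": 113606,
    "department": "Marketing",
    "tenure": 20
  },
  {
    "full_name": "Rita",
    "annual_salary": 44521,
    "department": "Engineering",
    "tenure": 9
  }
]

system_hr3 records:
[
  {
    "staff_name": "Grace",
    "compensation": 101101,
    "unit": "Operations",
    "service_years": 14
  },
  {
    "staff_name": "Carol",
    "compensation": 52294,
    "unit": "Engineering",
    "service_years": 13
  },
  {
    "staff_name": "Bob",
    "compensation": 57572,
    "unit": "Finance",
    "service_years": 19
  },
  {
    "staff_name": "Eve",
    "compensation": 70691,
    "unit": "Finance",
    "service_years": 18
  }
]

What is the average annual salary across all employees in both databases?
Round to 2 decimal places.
83509.00

Schema mapping: "annual_salary" (system_hr1) = "compensation" (system_hr3) = annual salary

All salaries: [119440, 108847, 113606, 44521, 101101, 52294, 57572, 70691]
Sum: 668072
Count: 8
Average: 668072 / 8 = 83509.00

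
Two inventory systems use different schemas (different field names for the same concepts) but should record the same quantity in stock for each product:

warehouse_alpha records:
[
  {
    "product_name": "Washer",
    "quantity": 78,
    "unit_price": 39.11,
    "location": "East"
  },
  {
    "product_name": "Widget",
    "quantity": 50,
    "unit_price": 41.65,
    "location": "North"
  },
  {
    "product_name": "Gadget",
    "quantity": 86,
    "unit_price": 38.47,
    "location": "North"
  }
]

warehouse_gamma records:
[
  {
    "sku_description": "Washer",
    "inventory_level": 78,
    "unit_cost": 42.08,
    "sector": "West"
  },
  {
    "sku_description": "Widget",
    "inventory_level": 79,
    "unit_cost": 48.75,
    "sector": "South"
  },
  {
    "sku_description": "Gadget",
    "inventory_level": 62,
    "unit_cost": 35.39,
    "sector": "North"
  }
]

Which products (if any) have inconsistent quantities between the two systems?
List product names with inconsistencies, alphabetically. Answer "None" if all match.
Gadget, Widget

Schema mappings:
- "product_name" (warehouse_alpha) = "sku_description" (warehouse_gamma) = product name
- "quantity" (warehouse_alpha) = "inventory_level" (warehouse_gamma) = quantity

Comparison:
  Washer: 78 vs 78 - MATCH
  Widget: 50 vs 79 - MISMATCH
  Gadget: 86 vs 62 - MISMATCH

Products with inconsistencies: Gadget, Widget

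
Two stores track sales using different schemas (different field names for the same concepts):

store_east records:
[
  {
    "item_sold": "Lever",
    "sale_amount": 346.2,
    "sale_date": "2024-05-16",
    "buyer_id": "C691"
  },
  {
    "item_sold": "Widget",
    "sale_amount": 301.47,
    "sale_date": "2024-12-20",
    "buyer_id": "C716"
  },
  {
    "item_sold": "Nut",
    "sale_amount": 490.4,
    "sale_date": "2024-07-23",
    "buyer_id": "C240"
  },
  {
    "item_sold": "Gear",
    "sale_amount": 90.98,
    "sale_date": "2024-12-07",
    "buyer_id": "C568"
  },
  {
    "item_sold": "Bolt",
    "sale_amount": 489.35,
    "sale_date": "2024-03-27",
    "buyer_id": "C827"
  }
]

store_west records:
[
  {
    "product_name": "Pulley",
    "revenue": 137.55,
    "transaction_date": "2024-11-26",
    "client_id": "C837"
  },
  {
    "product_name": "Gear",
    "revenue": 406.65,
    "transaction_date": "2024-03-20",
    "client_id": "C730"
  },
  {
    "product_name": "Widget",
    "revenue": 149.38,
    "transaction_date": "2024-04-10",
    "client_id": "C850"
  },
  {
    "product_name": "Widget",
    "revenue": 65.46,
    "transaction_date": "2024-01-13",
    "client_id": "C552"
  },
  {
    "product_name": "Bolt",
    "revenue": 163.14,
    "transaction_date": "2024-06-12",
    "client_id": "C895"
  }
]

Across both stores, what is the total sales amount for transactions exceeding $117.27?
2484.14

Schema mapping: "sale_amount" (store_east) = "revenue" (store_west) = sale amount

Sum of sales > $117.27 in store_east: 1627.42
Sum of sales > $117.27 in store_west: 856.72

Total: 1627.42 + 856.72 = 2484.14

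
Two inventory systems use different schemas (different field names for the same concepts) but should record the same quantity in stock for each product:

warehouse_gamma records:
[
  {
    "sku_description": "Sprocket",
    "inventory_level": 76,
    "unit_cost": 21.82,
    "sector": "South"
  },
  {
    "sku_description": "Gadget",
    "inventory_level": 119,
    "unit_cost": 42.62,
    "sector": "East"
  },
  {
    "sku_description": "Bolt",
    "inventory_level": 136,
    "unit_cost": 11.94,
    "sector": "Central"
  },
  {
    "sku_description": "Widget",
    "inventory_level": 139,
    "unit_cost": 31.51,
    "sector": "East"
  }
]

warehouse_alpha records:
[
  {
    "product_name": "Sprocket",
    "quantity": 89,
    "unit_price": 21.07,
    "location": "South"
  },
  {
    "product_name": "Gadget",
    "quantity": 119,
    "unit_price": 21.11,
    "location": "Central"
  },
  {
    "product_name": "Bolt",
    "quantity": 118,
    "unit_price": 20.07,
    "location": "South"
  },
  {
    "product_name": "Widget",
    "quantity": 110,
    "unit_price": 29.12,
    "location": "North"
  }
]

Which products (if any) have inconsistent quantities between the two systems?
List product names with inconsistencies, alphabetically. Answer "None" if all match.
Bolt, Sprocket, Widget

Schema mappings:
- "sku_description" (warehouse_gamma) = "product_name" (warehouse_alpha) = product name
- "inventory_level" (warehouse_gamma) = "quantity" (warehouse_alpha) = quantity

Comparison:
  Sprocket: 76 vs 89 - MISMATCH
  Gadget: 119 vs 119 - MATCH
  Bolt: 136 vs 118 - MISMATCH
  Widget: 139 vs 110 - MISMATCH

Products with inconsistencies: Bolt, Sprocket, Widget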